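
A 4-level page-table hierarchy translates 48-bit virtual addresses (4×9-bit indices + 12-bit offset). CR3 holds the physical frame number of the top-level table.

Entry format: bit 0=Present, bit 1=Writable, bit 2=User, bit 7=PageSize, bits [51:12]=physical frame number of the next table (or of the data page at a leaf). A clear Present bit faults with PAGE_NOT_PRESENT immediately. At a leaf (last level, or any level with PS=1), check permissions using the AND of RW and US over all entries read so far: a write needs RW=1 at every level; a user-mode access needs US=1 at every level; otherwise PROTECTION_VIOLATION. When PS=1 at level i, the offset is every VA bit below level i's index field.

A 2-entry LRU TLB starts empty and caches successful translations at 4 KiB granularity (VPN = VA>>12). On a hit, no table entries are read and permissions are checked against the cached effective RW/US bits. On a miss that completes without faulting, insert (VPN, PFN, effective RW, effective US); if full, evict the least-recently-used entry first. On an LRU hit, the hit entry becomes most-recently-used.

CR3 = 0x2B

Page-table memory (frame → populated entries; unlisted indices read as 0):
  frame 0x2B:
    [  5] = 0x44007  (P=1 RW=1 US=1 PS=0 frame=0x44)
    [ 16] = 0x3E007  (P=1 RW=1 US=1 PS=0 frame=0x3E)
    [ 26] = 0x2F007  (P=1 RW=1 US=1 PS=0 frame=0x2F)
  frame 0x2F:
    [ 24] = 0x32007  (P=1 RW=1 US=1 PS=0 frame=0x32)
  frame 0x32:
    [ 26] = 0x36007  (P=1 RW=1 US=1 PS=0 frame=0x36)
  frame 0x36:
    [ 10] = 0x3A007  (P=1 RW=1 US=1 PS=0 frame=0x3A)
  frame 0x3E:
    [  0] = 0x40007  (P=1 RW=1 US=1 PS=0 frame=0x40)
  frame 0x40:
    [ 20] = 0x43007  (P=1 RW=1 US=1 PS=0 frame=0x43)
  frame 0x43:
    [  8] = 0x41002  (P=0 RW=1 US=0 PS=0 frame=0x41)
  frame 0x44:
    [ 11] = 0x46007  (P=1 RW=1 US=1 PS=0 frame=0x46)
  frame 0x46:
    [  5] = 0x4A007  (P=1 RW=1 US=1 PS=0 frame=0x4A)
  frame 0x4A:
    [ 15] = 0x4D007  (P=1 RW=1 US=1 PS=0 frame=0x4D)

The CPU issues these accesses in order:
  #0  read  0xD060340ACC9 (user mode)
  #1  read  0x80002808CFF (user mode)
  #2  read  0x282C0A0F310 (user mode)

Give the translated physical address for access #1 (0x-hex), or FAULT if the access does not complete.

Per-access translation:
#0 VA=0xD060340ACC9 (r,user):
  L0 @0x2B[26] → 0x2F007  P=1,RW=1,US=1,PS=0
  L1 @0x2F[24] → 0x32007  P=1,RW=1,US=1,PS=0
  L2 @0x32[26] → 0x36007  P=1,RW=1,US=1,PS=0
  L3 @0x36[10] → 0x3A007  P=1,RW=1,US=1,PS=0
  ⇒ phys 0x3ACC9  [4 reads]
#1 VA=0x80002808CFF (r,user):
  L0 @0x2B[16] → 0x3E007  P=1,RW=1,US=1,PS=0
  L1 @0x3E[0] → 0x40007  P=1,RW=1,US=1,PS=0
  L2 @0x40[20] → 0x43007  P=1,RW=1,US=1,PS=0
  L3 @0x43[8] → 0x41002  P=0,RW=1,US=0,PS=0
  ✗ PAGE_NOT_PRESENT  [4 reads]
#2 VA=0x282C0A0F310 (r,user):
  L0 @0x2B[5] → 0x44007  P=1,RW=1,US=1,PS=0
  L1 @0x44[11] → 0x46007  P=1,RW=1,US=1,PS=0
  L2 @0x46[5] → 0x4A007  P=1,RW=1,US=1,PS=0
  L3 @0x4A[15] → 0x4D007  P=1,RW=1,US=1,PS=0
  ⇒ phys 0x4D310  [4 reads]

Access #1 PA: FAULT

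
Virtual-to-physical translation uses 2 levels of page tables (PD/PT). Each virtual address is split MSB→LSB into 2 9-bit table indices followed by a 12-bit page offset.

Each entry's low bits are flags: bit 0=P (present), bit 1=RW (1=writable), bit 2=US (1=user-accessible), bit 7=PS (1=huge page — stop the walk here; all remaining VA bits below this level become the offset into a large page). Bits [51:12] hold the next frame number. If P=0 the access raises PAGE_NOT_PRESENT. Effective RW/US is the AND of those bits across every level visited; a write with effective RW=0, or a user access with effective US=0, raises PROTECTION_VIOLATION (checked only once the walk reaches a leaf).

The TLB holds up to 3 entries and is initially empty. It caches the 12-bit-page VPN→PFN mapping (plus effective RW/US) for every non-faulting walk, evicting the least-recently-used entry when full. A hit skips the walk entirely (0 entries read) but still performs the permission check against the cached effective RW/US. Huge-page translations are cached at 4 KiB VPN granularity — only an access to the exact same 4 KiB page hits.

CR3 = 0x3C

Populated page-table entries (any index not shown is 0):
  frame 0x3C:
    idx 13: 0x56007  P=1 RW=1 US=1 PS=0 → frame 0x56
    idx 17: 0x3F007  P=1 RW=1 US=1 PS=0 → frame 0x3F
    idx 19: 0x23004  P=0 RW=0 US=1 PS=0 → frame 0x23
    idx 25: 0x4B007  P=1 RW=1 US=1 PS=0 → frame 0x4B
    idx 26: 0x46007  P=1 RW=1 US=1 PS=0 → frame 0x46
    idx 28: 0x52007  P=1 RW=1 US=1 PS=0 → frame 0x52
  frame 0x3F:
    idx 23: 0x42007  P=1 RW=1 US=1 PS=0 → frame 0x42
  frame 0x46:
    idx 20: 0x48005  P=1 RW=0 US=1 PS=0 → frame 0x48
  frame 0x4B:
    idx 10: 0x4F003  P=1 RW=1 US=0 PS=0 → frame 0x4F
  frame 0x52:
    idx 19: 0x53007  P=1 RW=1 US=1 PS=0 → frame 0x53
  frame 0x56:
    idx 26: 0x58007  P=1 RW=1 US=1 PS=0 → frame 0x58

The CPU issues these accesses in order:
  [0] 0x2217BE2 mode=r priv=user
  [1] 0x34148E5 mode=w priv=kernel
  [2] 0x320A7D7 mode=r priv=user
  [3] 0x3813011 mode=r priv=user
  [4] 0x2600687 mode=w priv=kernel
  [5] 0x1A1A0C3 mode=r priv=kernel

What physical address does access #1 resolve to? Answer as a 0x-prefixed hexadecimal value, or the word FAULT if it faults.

Trace:
#0 VA=0x2217BE2 (r,user):
  [0] read 0x3C idx=17: raw=0x3F007 flags P=1 W=1 U=1 S=0
  [1] read 0x3F idx=23: raw=0x42007 flags P=1 W=1 U=1 S=0
  ✓ 0x42BE2  — 2 lookups
#1 VA=0x34148E5 (w,kernel):
  [0] read 0x3C idx=26: raw=0x46007 flags P=1 W=1 U=1 S=0
  [1] read 0x46 idx=20: raw=0x48005 flags P=1 W=0 U=1 S=0
  ⇒ fault: PROTECTION_VIOLATION  — 2 lookups
#2 VA=0x320A7D7 (r,user):
  [0] read 0x3C idx=25: raw=0x4B007 flags P=1 W=1 U=1 S=0
  [1] read 0x4B idx=10: raw=0x4F003 flags P=1 W=1 U=0 S=0
  ⇒ fault: PROTECTION_VIOLATION  — 2 lookups
#3 VA=0x3813011 (r,user):
  [0] read 0x3C idx=28: raw=0x52007 flags P=1 W=1 U=1 S=0
  [1] read 0x52 idx=19: raw=0x53007 flags P=1 W=1 U=1 S=0
  ✓ 0x53011  — 2 lookups
#4 VA=0x2600687 (w,kernel):
  [0] read 0x3C idx=19: raw=0x23004 flags P=0 W=0 U=1 S=0
  ⇒ fault: PAGE_NOT_PRESENT  — 1 lookups
#5 VA=0x1A1A0C3 (r,kernel):
  [0] read 0x3C idx=13: raw=0x56007 flags P=1 W=1 U=1 S=0
  [1] read 0x56 idx=26: raw=0x58007 flags P=1 W=1 U=1 S=0
  ✓ 0x580C3  — 2 lookups

Access #1 PA: FAULT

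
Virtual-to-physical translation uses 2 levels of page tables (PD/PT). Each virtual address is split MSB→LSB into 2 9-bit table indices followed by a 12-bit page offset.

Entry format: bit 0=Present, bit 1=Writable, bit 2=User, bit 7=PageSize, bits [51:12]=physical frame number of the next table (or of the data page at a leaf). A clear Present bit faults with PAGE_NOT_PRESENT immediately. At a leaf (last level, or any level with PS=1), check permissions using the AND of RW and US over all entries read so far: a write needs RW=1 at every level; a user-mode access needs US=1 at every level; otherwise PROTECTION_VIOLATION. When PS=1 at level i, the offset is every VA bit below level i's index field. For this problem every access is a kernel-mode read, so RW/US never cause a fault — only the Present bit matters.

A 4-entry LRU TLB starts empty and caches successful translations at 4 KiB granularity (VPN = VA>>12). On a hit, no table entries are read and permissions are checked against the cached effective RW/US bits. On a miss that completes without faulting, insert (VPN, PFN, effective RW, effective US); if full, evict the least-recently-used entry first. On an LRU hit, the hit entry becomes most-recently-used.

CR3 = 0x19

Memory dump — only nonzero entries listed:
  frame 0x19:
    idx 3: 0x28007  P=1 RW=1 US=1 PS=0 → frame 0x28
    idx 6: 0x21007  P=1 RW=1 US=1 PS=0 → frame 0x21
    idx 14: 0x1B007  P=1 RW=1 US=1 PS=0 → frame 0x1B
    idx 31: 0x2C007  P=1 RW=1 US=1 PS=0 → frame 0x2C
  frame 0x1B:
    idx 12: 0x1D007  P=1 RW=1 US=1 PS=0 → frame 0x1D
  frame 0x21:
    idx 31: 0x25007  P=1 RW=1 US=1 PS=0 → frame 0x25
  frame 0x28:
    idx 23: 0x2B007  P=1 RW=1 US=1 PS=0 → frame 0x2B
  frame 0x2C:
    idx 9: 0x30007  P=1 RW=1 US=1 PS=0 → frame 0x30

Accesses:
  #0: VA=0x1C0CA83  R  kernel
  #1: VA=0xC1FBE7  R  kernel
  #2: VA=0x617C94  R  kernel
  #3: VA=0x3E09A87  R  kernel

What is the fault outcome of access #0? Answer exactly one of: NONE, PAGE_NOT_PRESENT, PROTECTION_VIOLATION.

Walk each access:
#0 VA=0x1C0CA83 (r,kernel):
  L0 @0x19[14] → 0x1B007  P=1,RW=1,US=1,PS=0
  L1 @0x1B[12] → 0x1D007  P=1,RW=1,US=1,PS=0
  → PA=0x1DA83  (2 entries read)
#1 VA=0xC1FBE7 (r,kernel):
  L0 @0x19[6] → 0x21007  P=1,RW=1,US=1,PS=0
  L1 @0x21[31] → 0x25007  P=1,RW=1,US=1,PS=0
  → PA=0x25BE7  (2 entries read)
#2 VA=0x617C94 (r,kernel):
  L0 @0x19[3] → 0x28007  P=1,RW=1,US=1,PS=0
  L1 @0x28[23] → 0x2B007  P=1,RW=1,US=1,PS=0
  → PA=0x2BC94  (2 entries read)
#3 VA=0x3E09A87 (r,kernel):
  L0 @0x19[31] → 0x2C007  P=1,RW=1,US=1,PS=0
  L1 @0x2C[9] → 0x30007  P=1,RW=1,US=1,PS=0
  → PA=0x30A87  (2 entries read)

Access #0 fault: NONE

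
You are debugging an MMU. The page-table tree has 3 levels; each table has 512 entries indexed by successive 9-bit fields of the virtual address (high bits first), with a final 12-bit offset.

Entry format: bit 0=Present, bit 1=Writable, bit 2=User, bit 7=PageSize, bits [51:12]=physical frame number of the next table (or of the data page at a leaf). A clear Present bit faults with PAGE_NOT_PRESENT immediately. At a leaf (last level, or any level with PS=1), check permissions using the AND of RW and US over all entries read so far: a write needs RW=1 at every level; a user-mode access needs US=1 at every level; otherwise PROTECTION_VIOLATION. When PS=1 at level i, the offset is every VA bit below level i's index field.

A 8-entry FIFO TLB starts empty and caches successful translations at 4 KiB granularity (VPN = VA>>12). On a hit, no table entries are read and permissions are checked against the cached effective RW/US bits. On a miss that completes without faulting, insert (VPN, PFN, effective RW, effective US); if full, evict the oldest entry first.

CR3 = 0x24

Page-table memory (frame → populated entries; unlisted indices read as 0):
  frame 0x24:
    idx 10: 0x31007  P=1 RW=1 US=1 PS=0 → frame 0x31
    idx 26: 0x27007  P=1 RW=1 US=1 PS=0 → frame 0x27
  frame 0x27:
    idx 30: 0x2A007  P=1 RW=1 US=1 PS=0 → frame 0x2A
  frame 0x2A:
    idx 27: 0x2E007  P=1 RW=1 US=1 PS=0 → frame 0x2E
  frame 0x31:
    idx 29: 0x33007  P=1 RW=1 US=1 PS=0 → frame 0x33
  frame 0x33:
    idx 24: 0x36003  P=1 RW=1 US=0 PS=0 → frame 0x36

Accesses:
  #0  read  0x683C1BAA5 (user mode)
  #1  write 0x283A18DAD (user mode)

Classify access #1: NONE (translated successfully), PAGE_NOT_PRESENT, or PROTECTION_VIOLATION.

Trace:
#0 VA=0x683C1BAA5 (r,user):
  [0] read 0x24 idx=26: raw=0x27007 flags P=1 W=1 U=1 S=0
  [1] read 0x27 idx=30: raw=0x2A007 flags P=1 W=1 U=1 S=0
  [2] read 0x2A idx=27: raw=0x2E007 flags P=1 W=1 U=1 S=0
  ✓ 0x2EAA5  — 3 lookups
#1 VA=0x283A18DAD (w,user):
  [0] read 0x24 idx=10: raw=0x31007 flags P=1 W=1 U=1 S=0
  [1] read 0x31 idx=29: raw=0x33007 flags P=1 W=1 U=1 S=0
  [2] read 0x33 idx=24: raw=0x36003 flags P=1 W=1 U=0 S=0
  ✗ PROTECTION_VIOLATION  [3 reads]

Access #1 fault: PROTECTION_VIOLATION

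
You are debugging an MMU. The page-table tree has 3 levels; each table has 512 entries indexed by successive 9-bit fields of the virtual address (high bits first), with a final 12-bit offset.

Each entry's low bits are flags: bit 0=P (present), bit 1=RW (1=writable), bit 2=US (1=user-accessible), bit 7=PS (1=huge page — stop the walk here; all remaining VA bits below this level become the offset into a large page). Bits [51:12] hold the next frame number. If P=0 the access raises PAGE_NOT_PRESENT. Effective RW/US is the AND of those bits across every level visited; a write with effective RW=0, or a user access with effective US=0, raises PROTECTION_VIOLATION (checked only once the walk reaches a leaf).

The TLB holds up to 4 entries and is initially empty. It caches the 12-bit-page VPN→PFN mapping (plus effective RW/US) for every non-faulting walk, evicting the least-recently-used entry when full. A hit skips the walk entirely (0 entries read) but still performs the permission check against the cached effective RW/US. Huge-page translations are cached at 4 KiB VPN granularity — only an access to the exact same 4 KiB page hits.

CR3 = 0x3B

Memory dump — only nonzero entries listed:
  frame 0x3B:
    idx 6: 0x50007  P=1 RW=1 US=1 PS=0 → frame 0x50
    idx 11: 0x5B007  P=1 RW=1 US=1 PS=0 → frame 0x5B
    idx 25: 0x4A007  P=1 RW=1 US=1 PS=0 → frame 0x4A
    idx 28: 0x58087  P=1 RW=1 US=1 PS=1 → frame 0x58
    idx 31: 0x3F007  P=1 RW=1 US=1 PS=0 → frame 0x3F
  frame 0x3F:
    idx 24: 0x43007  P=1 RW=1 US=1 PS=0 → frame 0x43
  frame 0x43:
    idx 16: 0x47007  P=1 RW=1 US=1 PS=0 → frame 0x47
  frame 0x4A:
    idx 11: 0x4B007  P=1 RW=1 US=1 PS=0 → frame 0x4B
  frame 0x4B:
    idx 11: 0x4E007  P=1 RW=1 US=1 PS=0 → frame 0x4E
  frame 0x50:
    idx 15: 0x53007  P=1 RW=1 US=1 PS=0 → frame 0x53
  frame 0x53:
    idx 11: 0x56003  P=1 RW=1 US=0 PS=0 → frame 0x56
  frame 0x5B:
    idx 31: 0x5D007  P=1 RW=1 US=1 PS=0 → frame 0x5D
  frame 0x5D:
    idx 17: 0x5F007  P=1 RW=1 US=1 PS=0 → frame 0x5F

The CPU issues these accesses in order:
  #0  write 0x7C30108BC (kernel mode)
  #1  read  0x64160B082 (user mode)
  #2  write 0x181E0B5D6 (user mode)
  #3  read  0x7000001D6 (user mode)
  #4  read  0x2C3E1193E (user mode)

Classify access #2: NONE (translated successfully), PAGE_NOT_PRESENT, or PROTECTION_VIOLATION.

Trace:
#0 VA=0x7C30108BC (w,kernel):
  L0 @0x3B[31] → 0x3F007  P=1,RW=1,US=1,PS=0
  L1 @0x3F[24] → 0x43007  P=1,RW=1,US=1,PS=0
  L2 @0x43[16] → 0x47007  P=1,RW=1,US=1,PS=0
  ✓ 0x478BC  — 3 lookups
#1 VA=0x64160B082 (r,user):
  L0 @0x3B[25] → 0x4A007  P=1,RW=1,US=1,PS=0
  L1 @0x4A[11] → 0x4B007  P=1,RW=1,US=1,PS=0
  L2 @0x4B[11] → 0x4E007  P=1,RW=1,US=1,PS=0
  ✓ 0x4E082  — 3 lookups
#2 VA=0x181E0B5D6 (w,user):
  L0 @0x3B[6] → 0x50007  P=1,RW=1,US=1,PS=0
  L1 @0x50[15] → 0x53007  P=1,RW=1,US=1,PS=0
  L2 @0x53[11] → 0x56003  P=1,RW=1,US=0,PS=0
  ⇒ fault: PROTECTION_VIOLATION  — 3 lookups
#3 VA=0x7000001D6 (r,user):
  L0 @0x3B[28] → 0x58087  P=1,RW=1,US=1,PS=1
  ✓ 0x581D6 (huge @L0)  — 1 lookups
#4 VA=0x2C3E1193E (r,user):
  L0 @0x3B[11] → 0x5B007  P=1,RW=1,US=1,PS=0
  L1 @0x5B[31] → 0x5D007  P=1,RW=1,US=1,PS=0
  L2 @0x5D[17] → 0x5F007  P=1,RW=1,US=1,PS=0
  ✓ 0x5F93E  — 3 lookups

Access #2 fault: PROTECTION_VIOLATION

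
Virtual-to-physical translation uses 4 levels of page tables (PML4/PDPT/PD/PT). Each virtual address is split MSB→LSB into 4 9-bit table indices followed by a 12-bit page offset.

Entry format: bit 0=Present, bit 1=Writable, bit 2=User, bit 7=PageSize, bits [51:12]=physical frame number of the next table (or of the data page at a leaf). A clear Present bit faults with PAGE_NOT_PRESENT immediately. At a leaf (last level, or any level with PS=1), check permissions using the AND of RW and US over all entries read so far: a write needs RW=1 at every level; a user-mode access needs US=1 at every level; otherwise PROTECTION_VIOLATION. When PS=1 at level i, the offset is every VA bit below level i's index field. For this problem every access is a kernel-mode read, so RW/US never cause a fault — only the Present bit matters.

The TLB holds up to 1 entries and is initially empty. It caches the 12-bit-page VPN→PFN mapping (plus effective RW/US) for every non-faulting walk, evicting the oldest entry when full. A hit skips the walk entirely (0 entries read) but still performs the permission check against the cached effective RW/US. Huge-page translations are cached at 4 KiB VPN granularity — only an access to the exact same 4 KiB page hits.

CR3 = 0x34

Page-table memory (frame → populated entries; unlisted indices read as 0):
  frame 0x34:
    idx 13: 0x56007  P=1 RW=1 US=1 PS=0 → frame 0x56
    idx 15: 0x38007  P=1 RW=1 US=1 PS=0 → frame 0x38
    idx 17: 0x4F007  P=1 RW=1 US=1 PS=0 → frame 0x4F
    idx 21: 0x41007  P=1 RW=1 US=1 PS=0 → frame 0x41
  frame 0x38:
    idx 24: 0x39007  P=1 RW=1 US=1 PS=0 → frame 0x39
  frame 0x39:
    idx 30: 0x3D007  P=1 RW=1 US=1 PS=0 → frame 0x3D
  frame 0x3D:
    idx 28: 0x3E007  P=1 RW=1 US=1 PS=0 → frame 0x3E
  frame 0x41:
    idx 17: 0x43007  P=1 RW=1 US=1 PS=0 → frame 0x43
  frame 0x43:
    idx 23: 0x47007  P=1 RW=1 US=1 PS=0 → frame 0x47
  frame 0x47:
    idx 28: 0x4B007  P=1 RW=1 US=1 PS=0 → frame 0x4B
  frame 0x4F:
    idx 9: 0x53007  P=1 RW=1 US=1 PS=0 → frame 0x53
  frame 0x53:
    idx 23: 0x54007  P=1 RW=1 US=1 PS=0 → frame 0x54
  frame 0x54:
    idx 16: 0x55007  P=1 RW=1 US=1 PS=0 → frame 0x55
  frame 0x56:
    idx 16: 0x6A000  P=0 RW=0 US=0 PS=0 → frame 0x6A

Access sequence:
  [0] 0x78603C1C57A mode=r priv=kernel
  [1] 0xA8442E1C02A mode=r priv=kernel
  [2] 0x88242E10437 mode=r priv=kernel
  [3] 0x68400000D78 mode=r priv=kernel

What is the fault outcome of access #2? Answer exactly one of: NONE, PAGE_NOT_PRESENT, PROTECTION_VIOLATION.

Trace:
#0 VA=0x78603C1C57A (r,kernel):
  lvl0: tbl 0x34, slot 15 ⇒ 0x38007 (P1/RW1/US1/PS0)
  lvl1: tbl 0x38, slot 24 ⇒ 0x39007 (P1/RW1/US1/PS0)
  lvl2: tbl 0x39, slot 30 ⇒ 0x3D007 (P1/RW1/US1/PS0)
  lvl3: tbl 0x3D, slot 28 ⇒ 0x3E007 (P1/RW1/US1/PS0)
  → PA=0x3E57A  (4 entries read)
#1 VA=0xA8442E1C02A (r,kernel):
  lvl0: tbl 0x34, slot 21 ⇒ 0x41007 (P1/RW1/US1/PS0)
  lvl1: tbl 0x41, slot 17 ⇒ 0x43007 (P1/RW1/US1/PS0)
  lvl2: tbl 0x43, slot 23 ⇒ 0x47007 (P1/RW1/US1/PS0)
  lvl3: tbl 0x47, slot 28 ⇒ 0x4B007 (P1/RW1/US1/PS0)
  → PA=0x4B02A  (4 entries read)
#2 VA=0x88242E10437 (r,kernel):
  lvl0: tbl 0x34, slot 17 ⇒ 0x4F007 (P1/RW1/US1/PS0)
  lvl1: tbl 0x4F, slot 9 ⇒ 0x53007 (P1/RW1/US1/PS0)
  lvl2: tbl 0x53, slot 23 ⇒ 0x54007 (P1/RW1/US1/PS0)
  lvl3: tbl 0x54, slot 16 ⇒ 0x55007 (P1/RW1/US1/PS0)
  → PA=0x55437  (4 entries read)
#3 VA=0x68400000D78 (r,kernel):
  lvl0: tbl 0x34, slot 13 ⇒ 0x56007 (P1/RW1/US1/PS0)
  lvl1: tbl 0x56, slot 16 ⇒ 0x6A000 (P0/RW0/US0/PS0)
  → PAGE_NOT_PRESENT  (2 entries read)

Access #2 fault: NONE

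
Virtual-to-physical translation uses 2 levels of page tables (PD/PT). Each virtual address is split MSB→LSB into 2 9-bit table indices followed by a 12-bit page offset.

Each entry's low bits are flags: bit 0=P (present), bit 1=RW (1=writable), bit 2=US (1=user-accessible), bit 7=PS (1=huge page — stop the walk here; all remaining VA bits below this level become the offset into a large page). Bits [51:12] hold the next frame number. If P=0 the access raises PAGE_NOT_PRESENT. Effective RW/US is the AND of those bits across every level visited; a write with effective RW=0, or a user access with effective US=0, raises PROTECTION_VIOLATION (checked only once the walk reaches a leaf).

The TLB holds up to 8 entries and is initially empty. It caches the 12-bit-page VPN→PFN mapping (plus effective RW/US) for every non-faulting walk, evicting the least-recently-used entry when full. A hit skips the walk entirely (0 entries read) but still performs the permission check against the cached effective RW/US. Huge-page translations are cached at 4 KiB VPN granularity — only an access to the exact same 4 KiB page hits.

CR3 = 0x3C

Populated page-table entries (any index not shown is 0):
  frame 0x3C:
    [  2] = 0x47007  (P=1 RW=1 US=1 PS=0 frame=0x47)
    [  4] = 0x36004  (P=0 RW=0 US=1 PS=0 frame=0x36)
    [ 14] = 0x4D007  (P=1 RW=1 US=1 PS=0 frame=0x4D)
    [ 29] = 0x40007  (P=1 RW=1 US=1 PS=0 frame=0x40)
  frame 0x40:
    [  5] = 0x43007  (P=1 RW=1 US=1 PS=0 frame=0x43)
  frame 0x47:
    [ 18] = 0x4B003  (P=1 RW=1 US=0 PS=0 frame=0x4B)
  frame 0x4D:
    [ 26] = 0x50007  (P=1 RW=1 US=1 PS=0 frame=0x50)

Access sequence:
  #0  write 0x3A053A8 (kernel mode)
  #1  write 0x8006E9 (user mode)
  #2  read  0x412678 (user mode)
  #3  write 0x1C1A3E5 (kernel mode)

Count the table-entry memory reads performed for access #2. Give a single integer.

Walk each access:
#0 VA=0x3A053A8 (w,kernel):
  L0 @0x3C[29] → 0x40007  P=1,RW=1,US=1,PS=0
  L1 @0x40[5] → 0x43007  P=1,RW=1,US=1,PS=0
  ⇒ phys 0x433A8  [2 reads]
#1 VA=0x8006E9 (w,user):
  L0 @0x3C[4] → 0x36004  P=0,RW=0,US=1,PS=0
  ⇒ fault: PAGE_NOT_PRESENT  — 1 lookups
#2 VA=0x412678 (r,user):
  L0 @0x3C[2] → 0x47007  P=1,RW=1,US=1,PS=0
  L1 @0x47[18] → 0x4B003  P=1,RW=1,US=0,PS=0
  ⇒ fault: PROTECTION_VIOLATION  — 2 lookups
#3 VA=0x1C1A3E5 (w,kernel):
  L0 @0x3C[14] → 0x4D007  P=1,RW=1,US=1,PS=0
  L1 @0x4D[26] → 0x50007  P=1,RW=1,US=1,PS=0
  ⇒ phys 0x503E5  [2 reads]

Entries read for #2: 2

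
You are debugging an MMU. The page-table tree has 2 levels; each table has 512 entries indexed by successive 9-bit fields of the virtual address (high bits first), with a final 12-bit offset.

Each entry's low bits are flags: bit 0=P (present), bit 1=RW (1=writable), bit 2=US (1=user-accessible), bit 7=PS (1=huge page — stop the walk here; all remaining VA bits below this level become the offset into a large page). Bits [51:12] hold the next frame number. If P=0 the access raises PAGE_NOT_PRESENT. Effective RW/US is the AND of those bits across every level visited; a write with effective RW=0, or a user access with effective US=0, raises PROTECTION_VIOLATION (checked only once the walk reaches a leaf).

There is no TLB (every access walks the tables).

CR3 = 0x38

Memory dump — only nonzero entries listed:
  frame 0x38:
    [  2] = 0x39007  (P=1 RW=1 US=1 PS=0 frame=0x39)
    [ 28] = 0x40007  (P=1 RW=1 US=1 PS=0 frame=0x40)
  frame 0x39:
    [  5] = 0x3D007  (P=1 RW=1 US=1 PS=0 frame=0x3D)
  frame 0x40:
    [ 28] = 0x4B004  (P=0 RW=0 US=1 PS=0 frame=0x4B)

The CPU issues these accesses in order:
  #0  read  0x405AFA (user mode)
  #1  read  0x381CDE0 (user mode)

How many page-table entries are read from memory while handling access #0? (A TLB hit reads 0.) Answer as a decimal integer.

Per-access translation:
#0 VA=0x405AFA (r,user):
  lvl0: tbl 0x38, slot 2 ⇒ 0x39007 (P1/RW1/US1/PS0)
  lvl1: tbl 0x39, slot 5 ⇒ 0x3D007 (P1/RW1/US1/PS0)
  ✓ 0x3DAFA  — 2 lookups
#1 VA=0x381CDE0 (r,user):
  lvl0: tbl 0x38, slot 28 ⇒ 0x40007 (P1/RW1/US1/PS0)
  lvl1: tbl 0x40, slot 28 ⇒ 0x4B004 (P0/RW0/US1/PS0)
  → PAGE_NOT_PRESENT  (2 entries read)

Entries read for #0: 2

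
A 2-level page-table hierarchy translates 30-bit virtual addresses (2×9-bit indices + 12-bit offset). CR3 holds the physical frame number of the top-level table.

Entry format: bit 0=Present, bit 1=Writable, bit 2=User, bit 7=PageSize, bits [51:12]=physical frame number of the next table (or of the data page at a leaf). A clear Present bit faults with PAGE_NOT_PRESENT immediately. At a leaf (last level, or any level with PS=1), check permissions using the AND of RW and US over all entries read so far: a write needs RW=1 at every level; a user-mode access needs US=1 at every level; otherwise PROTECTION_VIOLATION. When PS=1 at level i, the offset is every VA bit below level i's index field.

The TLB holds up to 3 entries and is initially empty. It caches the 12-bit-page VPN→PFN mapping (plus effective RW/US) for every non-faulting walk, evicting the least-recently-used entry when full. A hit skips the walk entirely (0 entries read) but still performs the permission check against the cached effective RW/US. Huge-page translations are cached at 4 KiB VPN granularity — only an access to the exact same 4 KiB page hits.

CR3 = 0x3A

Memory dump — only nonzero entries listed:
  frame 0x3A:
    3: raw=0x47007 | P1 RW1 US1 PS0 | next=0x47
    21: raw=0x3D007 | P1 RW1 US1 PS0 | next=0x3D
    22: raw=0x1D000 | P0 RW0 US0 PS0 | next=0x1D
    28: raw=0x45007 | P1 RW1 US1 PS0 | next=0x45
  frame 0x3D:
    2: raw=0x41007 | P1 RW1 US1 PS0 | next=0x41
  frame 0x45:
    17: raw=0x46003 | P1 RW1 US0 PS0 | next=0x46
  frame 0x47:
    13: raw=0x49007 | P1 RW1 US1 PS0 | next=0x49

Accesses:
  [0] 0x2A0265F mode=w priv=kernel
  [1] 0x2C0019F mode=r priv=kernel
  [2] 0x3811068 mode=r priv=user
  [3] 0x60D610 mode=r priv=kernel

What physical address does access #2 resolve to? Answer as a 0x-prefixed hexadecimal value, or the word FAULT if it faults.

Walk each access:
#0 VA=0x2A0265F (w,kernel):
  [0] read 0x3A idx=21: raw=0x3D007 flags P=1 W=1 U=1 S=0
  [1] read 0x3D idx=2: raw=0x41007 flags P=1 W=1 U=1 S=0
  ✓ 0x4165F  — 2 lookups
#1 VA=0x2C0019F (r,kernel):
  [0] read 0x3A idx=22: raw=0x1D000 flags P=0 W=0 U=0 S=0
  ✗ PAGE_NOT_PRESENT  [1 reads]
#2 VA=0x3811068 (r,user):
  [0] read 0x3A idx=28: raw=0x45007 flags P=1 W=1 U=1 S=0
  [1] read 0x45 idx=17: raw=0x46003 flags P=1 W=1 U=0 S=0
  ✗ PROTECTION_VIOLATION  [2 reads]
#3 VA=0x60D610 (r,kernel):
  [0] read 0x3A idx=3: raw=0x47007 flags P=1 W=1 U=1 S=0
  [1] read 0x47 idx=13: raw=0x49007 flags P=1 W=1 U=1 S=0
  ✓ 0x49610  — 2 lookups

Access #2 PA: FAULT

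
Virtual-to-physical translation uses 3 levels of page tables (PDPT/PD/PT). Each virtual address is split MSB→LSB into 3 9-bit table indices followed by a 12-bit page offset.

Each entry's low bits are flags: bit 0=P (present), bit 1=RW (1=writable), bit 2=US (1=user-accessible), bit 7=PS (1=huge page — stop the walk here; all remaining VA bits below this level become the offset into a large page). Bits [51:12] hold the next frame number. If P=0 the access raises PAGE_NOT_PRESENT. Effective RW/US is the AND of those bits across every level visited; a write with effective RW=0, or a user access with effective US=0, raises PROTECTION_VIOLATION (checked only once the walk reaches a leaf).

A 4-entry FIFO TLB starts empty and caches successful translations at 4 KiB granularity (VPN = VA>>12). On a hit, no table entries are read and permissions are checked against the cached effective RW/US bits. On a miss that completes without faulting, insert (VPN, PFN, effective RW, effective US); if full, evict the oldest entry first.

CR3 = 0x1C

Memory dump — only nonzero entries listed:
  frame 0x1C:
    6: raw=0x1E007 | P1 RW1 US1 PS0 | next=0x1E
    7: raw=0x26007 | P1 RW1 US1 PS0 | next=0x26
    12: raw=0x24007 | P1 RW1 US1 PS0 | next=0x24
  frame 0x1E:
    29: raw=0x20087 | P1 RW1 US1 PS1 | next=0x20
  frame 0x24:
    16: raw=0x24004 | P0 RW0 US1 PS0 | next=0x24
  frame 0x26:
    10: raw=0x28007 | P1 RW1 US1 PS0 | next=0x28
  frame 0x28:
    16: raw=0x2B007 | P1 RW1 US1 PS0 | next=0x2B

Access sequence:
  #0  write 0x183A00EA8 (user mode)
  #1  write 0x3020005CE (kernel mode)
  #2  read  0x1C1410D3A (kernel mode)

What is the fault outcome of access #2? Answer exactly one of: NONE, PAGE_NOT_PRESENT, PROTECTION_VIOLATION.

Walk each access:
#0 VA=0x183A00EA8 (w,user):
  lvl0: tbl 0x1C, slot 6 ⇒ 0x1E007 (P1/RW1/US1/PS0)
  lvl1: tbl 0x1E, slot 29 ⇒ 0x20087 (P1/RW1/US1/PS1)
  → PA=0x20EA8 (huge @L1)  (2 entries read)
#1 VA=0x3020005CE (w,kernel):
  lvl0: tbl 0x1C, slot 12 ⇒ 0x24007 (P1/RW1/US1/PS0)
  lvl1: tbl 0x24, slot 16 ⇒ 0x24004 (P0/RW0/US1/PS0)
  ⇒ fault: PAGE_NOT_PRESENT  — 2 lookups
#2 VA=0x1C1410D3A (r,kernel):
  lvl0: tbl 0x1C, slot 7 ⇒ 0x26007 (P1/RW1/US1/PS0)
  lvl1: tbl 0x26, slot 10 ⇒ 0x28007 (P1/RW1/US1/PS0)
  lvl2: tbl 0x28, slot 16 ⇒ 0x2B007 (P1/RW1/US1/PS0)
  → PA=0x2BD3A  (3 entries read)

Access #2 fault: NONE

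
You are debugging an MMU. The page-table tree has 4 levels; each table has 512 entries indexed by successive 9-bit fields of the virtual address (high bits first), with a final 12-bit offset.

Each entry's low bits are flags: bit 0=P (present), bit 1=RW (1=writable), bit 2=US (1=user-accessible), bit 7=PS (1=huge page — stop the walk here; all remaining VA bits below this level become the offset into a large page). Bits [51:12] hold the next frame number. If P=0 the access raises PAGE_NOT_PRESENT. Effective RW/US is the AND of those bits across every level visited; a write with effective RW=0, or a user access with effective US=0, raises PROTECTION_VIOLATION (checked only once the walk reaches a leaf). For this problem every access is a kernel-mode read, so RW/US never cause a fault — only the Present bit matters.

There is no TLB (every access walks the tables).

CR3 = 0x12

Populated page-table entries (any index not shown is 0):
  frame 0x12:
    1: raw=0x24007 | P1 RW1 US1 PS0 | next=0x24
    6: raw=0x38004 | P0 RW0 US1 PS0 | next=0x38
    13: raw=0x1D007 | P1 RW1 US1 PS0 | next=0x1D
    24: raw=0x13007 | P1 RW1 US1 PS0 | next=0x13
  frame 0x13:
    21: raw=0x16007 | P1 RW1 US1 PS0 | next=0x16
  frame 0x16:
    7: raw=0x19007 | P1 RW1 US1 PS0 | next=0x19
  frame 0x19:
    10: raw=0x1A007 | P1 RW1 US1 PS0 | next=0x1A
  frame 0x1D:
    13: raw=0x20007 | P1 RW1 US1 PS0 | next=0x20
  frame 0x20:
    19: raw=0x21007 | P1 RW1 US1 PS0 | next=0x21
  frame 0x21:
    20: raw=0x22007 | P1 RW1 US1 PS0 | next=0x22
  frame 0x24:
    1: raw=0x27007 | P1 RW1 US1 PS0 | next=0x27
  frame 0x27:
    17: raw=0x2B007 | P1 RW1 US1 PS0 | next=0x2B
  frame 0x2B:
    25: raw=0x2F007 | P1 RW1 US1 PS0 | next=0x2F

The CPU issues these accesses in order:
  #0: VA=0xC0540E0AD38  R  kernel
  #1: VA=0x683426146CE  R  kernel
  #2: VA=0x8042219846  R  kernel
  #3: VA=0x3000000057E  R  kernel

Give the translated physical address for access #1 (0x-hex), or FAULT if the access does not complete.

Walk each access:
#0 VA=0xC0540E0AD38 (r,kernel):
  [0] read 0x12 idx=24: raw=0x13007 flags P=1 W=1 U=1 S=0
  [1] read 0x13 idx=21: raw=0x16007 flags P=1 W=1 U=1 S=0
  [2] read 0x16 idx=7: raw=0x19007 flags P=1 W=1 U=1 S=0
  [3] read 0x19 idx=10: raw=0x1A007 flags P=1 W=1 U=1 S=0
  ⇒ phys 0x1AD38  [4 reads]
#1 VA=0x683426146CE (r,kernel):
  [0] read 0x12 idx=13: raw=0x1D007 flags P=1 W=1 U=1 S=0
  [1] read 0x1D idx=13: raw=0x20007 flags P=1 W=1 U=1 S=0
  [2] read 0x20 idx=19: raw=0x21007 flags P=1 W=1 U=1 S=0
  [3] read 0x21 idx=20: raw=0x22007 flags P=1 W=1 U=1 S=0
  ⇒ phys 0x226CE  [4 reads]
#2 VA=0x8042219846 (r,kernel):
  [0] read 0x12 idx=1: raw=0x24007 flags P=1 W=1 U=1 S=0
  [1] read 0x24 idx=1: raw=0x27007 flags P=1 W=1 U=1 S=0
  [2] read 0x27 idx=17: raw=0x2B007 flags P=1 W=1 U=1 S=0
  [3] read 0x2B idx=25: raw=0x2F007 flags P=1 W=1 U=1 S=0
  ⇒ phys 0x2F846  [4 reads]
#3 VA=0x3000000057E (r,kernel):
  [0] read 0x12 idx=6: raw=0x38004 flags P=0 W=0 U=1 S=0
  → PAGE_NOT_PRESENT  (1 entries read)

Access #1 PA: 0x226CE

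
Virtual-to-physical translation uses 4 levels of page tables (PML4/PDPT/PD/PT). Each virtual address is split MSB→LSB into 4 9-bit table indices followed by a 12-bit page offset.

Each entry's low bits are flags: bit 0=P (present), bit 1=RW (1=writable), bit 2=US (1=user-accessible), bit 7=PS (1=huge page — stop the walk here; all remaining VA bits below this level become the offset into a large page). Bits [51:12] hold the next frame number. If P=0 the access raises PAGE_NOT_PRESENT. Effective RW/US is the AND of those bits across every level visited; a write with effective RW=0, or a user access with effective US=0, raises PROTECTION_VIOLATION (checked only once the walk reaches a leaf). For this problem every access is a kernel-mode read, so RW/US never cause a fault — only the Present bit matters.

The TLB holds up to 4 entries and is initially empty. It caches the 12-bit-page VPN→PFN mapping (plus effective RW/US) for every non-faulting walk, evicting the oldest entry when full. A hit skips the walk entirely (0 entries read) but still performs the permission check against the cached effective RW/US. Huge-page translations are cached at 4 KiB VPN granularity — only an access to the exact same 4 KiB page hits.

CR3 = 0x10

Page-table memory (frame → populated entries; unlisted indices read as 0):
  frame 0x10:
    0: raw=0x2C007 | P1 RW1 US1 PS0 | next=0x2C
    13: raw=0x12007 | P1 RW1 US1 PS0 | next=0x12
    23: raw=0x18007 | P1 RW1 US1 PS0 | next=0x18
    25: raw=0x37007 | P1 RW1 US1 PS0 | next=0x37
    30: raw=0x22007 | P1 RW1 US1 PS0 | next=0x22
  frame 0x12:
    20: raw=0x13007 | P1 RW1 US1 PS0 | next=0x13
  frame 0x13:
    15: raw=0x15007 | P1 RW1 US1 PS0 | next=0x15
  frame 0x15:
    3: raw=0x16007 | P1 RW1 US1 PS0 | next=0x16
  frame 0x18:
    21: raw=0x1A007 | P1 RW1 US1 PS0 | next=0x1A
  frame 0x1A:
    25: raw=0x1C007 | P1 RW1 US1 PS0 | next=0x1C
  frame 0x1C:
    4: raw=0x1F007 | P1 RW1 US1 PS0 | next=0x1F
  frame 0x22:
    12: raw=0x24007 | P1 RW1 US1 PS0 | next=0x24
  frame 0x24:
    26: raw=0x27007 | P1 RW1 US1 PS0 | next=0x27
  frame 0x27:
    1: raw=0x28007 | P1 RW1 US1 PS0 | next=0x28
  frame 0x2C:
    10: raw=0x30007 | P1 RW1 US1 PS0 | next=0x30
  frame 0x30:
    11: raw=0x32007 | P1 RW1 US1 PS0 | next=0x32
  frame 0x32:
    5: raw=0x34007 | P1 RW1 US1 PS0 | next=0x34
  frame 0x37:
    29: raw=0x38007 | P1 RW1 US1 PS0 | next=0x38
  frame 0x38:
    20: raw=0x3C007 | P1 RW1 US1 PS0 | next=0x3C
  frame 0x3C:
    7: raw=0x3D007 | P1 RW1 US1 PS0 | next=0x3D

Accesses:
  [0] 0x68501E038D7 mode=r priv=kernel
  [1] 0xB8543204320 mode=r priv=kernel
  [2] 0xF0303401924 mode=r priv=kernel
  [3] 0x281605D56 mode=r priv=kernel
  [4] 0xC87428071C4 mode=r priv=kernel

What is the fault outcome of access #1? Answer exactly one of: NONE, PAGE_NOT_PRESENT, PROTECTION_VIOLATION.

Per-access translation:
#0 VA=0x68501E038D7 (r,kernel):
  [0] read 0x10 idx=13: raw=0x12007 flags P=1 W=1 U=1 S=0
  [1] read 0x12 idx=20: raw=0x13007 flags P=1 W=1 U=1 S=0
  [2] read 0x13 idx=15: raw=0x15007 flags P=1 W=1 U=1 S=0
  [3] read 0x15 idx=3: raw=0x16007 flags P=1 W=1 U=1 S=0
  ✓ 0x168D7  — 4 lookups
#1 VA=0xB8543204320 (r,kernel):
  [0] read 0x10 idx=23: raw=0x18007 flags P=1 W=1 U=1 S=0
  [1] read 0x18 idx=21: raw=0x1A007 flags P=1 W=1 U=1 S=0
  [2] read 0x1A idx=25: raw=0x1C007 flags P=1 W=1 U=1 S=0
  [3] read 0x1C idx=4: raw=0x1F007 flags P=1 W=1 U=1 S=0
  ✓ 0x1F320  — 4 lookups
#2 VA=0xF0303401924 (r,kernel):
  [0] read 0x10 idx=30: raw=0x22007 flags P=1 W=1 U=1 S=0
  [1] read 0x22 idx=12: raw=0x24007 flags P=1 W=1 U=1 S=0
  [2] read 0x24 idx=26: raw=0x27007 flags P=1 W=1 U=1 S=0
  [3] read 0x27 idx=1: raw=0x28007 flags P=1 W=1 U=1 S=0
  ✓ 0x28924  — 4 lookups
#3 VA=0x281605D56 (r,kernel):
  [0] read 0x10 idx=0: raw=0x2C007 flags P=1 W=1 U=1 S=0
  [1] read 0x2C idx=10: raw=0x30007 flags P=1 W=1 U=1 S=0
  [2] read 0x30 idx=11: raw=0x32007 flags P=1 W=1 U=1 S=0
  [3] read 0x32 idx=5: raw=0x34007 flags P=1 W=1 U=1 S=0
  ✓ 0x34D56  — 4 lookups
#4 VA=0xC87428071C4 (r,kernel):
  [0] read 0x10 idx=25: raw=0x37007 flags P=1 W=1 U=1 S=0
  [1] read 0x37 idx=29: raw=0x38007 flags P=1 W=1 U=1 S=0
  [2] read 0x38 idx=20: raw=0x3C007 flags P=1 W=1 U=1 S=0
  [3] read 0x3C idx=7: raw=0x3D007 flags P=1 W=1 U=1 S=0
  ✓ 0x3D1C4  — 4 lookups

Access #1 fault: NONE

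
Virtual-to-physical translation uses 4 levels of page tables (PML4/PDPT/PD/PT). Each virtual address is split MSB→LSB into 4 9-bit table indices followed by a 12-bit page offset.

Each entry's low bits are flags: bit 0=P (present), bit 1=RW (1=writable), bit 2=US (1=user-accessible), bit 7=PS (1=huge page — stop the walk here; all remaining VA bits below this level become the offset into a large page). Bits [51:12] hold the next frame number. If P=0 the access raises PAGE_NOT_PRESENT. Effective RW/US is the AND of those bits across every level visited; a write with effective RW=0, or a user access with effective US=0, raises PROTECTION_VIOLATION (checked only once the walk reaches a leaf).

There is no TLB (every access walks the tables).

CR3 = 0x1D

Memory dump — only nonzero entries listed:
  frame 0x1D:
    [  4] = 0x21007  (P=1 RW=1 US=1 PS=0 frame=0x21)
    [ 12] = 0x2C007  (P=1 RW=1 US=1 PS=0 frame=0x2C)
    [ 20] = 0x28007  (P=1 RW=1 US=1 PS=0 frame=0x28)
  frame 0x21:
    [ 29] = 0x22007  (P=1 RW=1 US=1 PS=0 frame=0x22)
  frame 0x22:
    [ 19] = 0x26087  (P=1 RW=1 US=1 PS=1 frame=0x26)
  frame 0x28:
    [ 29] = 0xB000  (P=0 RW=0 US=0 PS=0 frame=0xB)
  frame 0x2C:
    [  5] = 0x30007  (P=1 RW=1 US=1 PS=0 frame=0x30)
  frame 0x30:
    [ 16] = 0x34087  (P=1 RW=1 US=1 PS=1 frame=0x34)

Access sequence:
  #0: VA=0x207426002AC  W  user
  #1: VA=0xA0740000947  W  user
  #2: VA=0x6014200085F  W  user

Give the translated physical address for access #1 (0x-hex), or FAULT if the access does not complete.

Walk each access:
#0 VA=0x207426002AC (w,user):
  lvl0: tbl 0x1D, slot 4 ⇒ 0x21007 (P1/RW1/US1/PS0)
  lvl1: tbl 0x21, slot 29 ⇒ 0x22007 (P1/RW1/US1/PS0)
  lvl2: tbl 0x22, slot 19 ⇒ 0x26087 (P1/RW1/US1/PS1)
  ⇒ phys 0x262AC (huge @L2)  [3 reads]
#1 VA=0xA0740000947 (w,user):
  lvl0: tbl 0x1D, slot 20 ⇒ 0x28007 (P1/RW1/US1/PS0)
  lvl1: tbl 0x28, slot 29 ⇒ 0xB000 (P0/RW0/US0/PS0)
  ✗ PAGE_NOT_PRESENT  [2 reads]
#2 VA=0x6014200085F (w,user):
  lvl0: tbl 0x1D, slot 12 ⇒ 0x2C007 (P1/RW1/US1/PS0)
  lvl1: tbl 0x2C, slot 5 ⇒ 0x30007 (P1/RW1/US1/PS0)
  lvl2: tbl 0x30, slot 16 ⇒ 0x34087 (P1/RW1/US1/PS1)
  ⇒ phys 0x3485F (huge @L2)  [3 reads]

Access #1 PA: FAULT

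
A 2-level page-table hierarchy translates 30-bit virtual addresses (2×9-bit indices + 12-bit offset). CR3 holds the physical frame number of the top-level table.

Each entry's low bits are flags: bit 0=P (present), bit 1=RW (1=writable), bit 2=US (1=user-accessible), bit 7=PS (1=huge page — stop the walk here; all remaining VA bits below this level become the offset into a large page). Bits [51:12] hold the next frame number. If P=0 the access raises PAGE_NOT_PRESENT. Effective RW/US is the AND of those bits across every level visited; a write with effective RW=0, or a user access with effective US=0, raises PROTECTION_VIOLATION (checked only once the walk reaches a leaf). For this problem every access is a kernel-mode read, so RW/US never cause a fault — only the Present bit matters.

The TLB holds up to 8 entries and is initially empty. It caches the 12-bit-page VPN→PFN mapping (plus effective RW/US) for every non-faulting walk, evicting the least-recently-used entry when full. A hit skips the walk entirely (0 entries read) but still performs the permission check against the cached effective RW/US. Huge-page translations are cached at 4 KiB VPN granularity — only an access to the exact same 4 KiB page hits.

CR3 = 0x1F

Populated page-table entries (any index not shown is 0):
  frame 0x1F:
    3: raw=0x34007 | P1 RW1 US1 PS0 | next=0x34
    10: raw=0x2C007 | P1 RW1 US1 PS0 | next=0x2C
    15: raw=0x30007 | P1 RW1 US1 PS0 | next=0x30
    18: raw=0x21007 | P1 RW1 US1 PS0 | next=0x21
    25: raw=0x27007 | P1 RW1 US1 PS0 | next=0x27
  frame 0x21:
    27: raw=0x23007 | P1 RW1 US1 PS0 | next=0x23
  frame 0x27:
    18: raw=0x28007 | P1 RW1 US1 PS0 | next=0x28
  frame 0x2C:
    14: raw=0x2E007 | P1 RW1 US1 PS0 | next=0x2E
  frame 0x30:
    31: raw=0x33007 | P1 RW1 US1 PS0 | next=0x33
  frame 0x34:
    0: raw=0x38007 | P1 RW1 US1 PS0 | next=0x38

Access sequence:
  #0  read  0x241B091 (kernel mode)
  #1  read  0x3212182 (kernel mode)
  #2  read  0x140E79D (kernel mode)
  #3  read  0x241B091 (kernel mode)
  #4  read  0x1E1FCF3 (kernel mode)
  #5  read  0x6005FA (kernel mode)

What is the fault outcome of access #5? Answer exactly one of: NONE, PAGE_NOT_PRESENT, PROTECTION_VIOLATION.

Trace:
#0 VA=0x241B091 (r,kernel):
  lvl0: tbl 0x1F, slot 18 ⇒ 0x21007 (P1/RW1/US1/PS0)
  lvl1: tbl 0x21, slot 27 ⇒ 0x23007 (P1/RW1/US1/PS0)
  ⇒ phys 0x23091  [2 reads]
#1 VA=0x3212182 (r,kernel):
  lvl0: tbl 0x1F, slot 25 ⇒ 0x27007 (P1/RW1/US1/PS0)
  lvl1: tbl 0x27, slot 18 ⇒ 0x28007 (P1/RW1/US1/PS0)
  ⇒ phys 0x28182  [2 reads]
#2 VA=0x140E79D (r,kernel):
  lvl0: tbl 0x1F, slot 10 ⇒ 0x2C007 (P1/RW1/US1/PS0)
  lvl1: tbl 0x2C, slot 14 ⇒ 0x2E007 (P1/RW1/US1/PS0)
  ⇒ phys 0x2E79D  [2 reads]
#3 VA=0x241B091 (r,kernel):
  TLB hit vpn=0x241B → PA=0x23091
#4 VA=0x1E1FCF3 (r,kernel):
  lvl0: tbl 0x1F, slot 15 ⇒ 0x30007 (P1/RW1/US1/PS0)
  lvl1: tbl 0x30, slot 31 ⇒ 0x33007 (P1/RW1/US1/PS0)
  ⇒ phys 0x33CF3  [2 reads]
#5 VA=0x6005FA (r,kernel):
  lvl0: tbl 0x1F, slot 3 ⇒ 0x34007 (P1/RW1/US1/PS0)
  lvl1: tbl 0x34, slot 0 ⇒ 0x38007 (P1/RW1/US1/PS0)
  ⇒ phys 0x385FA  [2 reads]

Access #5 fault: NONE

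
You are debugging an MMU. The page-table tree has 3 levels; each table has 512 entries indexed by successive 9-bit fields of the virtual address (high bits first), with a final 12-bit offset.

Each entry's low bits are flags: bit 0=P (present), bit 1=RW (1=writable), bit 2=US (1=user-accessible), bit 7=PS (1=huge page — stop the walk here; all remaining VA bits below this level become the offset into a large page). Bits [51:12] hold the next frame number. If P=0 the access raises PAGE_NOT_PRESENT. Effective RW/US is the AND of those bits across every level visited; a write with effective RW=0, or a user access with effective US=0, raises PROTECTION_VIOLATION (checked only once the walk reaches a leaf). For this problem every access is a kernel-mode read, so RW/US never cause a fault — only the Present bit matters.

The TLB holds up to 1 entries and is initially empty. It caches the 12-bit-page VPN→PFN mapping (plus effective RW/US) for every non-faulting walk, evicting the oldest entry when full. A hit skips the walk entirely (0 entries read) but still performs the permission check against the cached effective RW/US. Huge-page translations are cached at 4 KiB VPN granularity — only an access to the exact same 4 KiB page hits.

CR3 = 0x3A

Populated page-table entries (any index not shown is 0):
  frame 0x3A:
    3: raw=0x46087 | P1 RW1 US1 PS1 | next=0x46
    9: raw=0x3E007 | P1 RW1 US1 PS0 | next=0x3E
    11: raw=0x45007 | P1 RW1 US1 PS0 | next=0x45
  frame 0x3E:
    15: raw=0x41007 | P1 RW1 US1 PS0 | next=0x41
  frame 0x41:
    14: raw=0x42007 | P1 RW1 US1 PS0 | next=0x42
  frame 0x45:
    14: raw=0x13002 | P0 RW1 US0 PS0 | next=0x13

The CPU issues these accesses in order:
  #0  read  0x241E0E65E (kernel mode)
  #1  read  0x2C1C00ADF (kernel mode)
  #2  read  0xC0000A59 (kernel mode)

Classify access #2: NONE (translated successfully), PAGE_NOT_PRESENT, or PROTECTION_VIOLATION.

Trace:
#0 VA=0x241E0E65E (r,kernel):
  lvl0: tbl 0x3A, slot 9 ⇒ 0x3E007 (P1/RW1/US1/PS0)
  lvl1: tbl 0x3E, slot 15 ⇒ 0x41007 (P1/RW1/US1/PS0)
  lvl2: tbl 0x41, slot 14 ⇒ 0x42007 (P1/RW1/US1/PS0)
  ⇒ phys 0x4265E  [3 reads]
#1 VA=0x2C1C00ADF (r,kernel):
  lvl0: tbl 0x3A, slot 11 ⇒ 0x45007 (P1/RW1/US1/PS0)
  lvl1: tbl 0x45, slot 14 ⇒ 0x13002 (P0/RW1/US0/PS0)
  ⇒ fault: PAGE_NOT_PRESENT  — 2 lookups
#2 VA=0xC0000A59 (r,kernel):
  lvl0: tbl 0x3A, slot 3 ⇒ 0x46087 (P1/RW1/US1/PS1)
  ⇒ phys 0x46A59 (huge @L0)  [1 reads]

Access #2 fault: NONE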